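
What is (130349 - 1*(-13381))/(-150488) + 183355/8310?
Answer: 1319916547/62527764 ≈ 21.109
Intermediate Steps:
(130349 - 1*(-13381))/(-150488) + 183355/8310 = (130349 + 13381)*(-1/150488) + 183355*(1/8310) = 143730*(-1/150488) + 36671/1662 = -71865/75244 + 36671/1662 = 1319916547/62527764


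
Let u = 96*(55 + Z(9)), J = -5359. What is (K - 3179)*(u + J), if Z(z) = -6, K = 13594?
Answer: -6821825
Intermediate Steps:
u = 4704 (u = 96*(55 - 6) = 96*49 = 4704)
(K - 3179)*(u + J) = (13594 - 3179)*(4704 - 5359) = 10415*(-655) = -6821825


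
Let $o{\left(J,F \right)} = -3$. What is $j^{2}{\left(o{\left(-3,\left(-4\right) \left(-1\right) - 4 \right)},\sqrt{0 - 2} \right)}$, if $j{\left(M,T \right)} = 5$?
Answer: $25$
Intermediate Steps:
$j^{2}{\left(o{\left(-3,\left(-4\right) \left(-1\right) - 4 \right)},\sqrt{0 - 2} \right)} = 5^{2} = 25$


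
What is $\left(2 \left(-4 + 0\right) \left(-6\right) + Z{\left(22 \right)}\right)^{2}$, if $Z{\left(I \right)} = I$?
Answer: $4900$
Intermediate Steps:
$\left(2 \left(-4 + 0\right) \left(-6\right) + Z{\left(22 \right)}\right)^{2} = \left(2 \left(-4 + 0\right) \left(-6\right) + 22\right)^{2} = \left(2 \left(\left(-4\right) \left(-6\right)\right) + 22\right)^{2} = \left(2 \cdot 24 + 22\right)^{2} = \left(48 + 22\right)^{2} = 70^{2} = 4900$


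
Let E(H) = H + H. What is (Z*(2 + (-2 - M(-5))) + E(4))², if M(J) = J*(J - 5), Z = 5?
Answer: 58564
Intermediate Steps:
E(H) = 2*H
M(J) = J*(-5 + J)
(Z*(2 + (-2 - M(-5))) + E(4))² = (5*(2 + (-2 - (-5)*(-5 - 5))) + 2*4)² = (5*(2 + (-2 - (-5)*(-10))) + 8)² = (5*(2 + (-2 - 1*50)) + 8)² = (5*(2 + (-2 - 50)) + 8)² = (5*(2 - 52) + 8)² = (5*(-50) + 8)² = (-250 + 8)² = (-242)² = 58564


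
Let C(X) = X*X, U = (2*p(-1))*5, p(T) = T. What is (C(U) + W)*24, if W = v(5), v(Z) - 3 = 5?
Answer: 2592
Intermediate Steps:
v(Z) = 8 (v(Z) = 3 + 5 = 8)
W = 8
U = -10 (U = (2*(-1))*5 = -2*5 = -10)
C(X) = X²
(C(U) + W)*24 = ((-10)² + 8)*24 = (100 + 8)*24 = 108*24 = 2592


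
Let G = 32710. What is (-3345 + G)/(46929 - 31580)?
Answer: 29365/15349 ≈ 1.9132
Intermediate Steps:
(-3345 + G)/(46929 - 31580) = (-3345 + 32710)/(46929 - 31580) = 29365/15349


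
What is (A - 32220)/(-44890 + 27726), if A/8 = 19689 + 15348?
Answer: -62019/4291 ≈ -14.453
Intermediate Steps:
A = 280296 (A = 8*(19689 + 15348) = 8*35037 = 280296)
(A - 32220)/(-44890 + 27726) = (280296 - 32220)/(-44890 + 27726) = 248076/(-17164) = 248076*(-1/17164) = -62019/4291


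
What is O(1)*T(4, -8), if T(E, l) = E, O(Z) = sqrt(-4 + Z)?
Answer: 4*I*sqrt(3) ≈ 6.9282*I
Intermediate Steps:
O(1)*T(4, -8) = sqrt(-4 + 1)*4 = sqrt(-3)*4 = (I*sqrt(3))*4 = 4*I*sqrt(3)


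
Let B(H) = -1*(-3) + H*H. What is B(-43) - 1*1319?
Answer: 533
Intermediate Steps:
B(H) = 3 + H²
B(-43) - 1*1319 = (3 + (-43)²) - 1*1319 = (3 + 1849) - 1319 = 1852 - 1319 = 533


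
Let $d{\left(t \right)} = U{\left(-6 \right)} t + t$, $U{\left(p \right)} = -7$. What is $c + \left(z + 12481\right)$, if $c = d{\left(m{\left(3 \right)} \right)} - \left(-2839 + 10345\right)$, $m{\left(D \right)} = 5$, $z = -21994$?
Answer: $-17049$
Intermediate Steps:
$d{\left(t \right)} = - 6 t$ ($d{\left(t \right)} = - 7 t + t = - 6 t$)
$c = -7536$ ($c = \left(-6\right) 5 - \left(-2839 + 10345\right) = -30 - 7506 = -7536$)
$c + \left(z + 12481\right) = -7536 + \left(-21994 + 12481\right) = -7536 - 9513 = -17049$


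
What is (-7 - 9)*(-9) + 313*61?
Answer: 19237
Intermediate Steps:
(-7 - 9)*(-9) + 313*61 = -16*(-9) + 19093 = 144 + 19093 = 19237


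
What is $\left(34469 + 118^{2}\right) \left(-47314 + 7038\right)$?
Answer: $-1949076468$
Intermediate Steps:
$\left(34469 + 118^{2}\right) \left(-47314 + 7038\right) = \left(34469 + 13924\right) \left(-40276\right) = 48393 \left(-40276\right) = -1949076468$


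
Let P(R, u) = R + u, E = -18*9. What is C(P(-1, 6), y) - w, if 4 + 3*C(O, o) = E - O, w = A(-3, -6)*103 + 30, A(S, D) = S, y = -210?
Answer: 222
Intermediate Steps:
E = -162
w = -279 (w = -3*103 + 30 = -309 + 30 = -279)
C(O, o) = -166/3 - O/3 (C(O, o) = -4/3 + (-162 - O)/3 = -4/3 + (-54 - O/3) = -166/3 - O/3)
C(P(-1, 6), y) - w = (-166/3 - (-1 + 6)/3) - 1*(-279) = (-166/3 - 1/3*5) + 279 = (-166/3 - 5/3) + 279 = -57 + 279 = 222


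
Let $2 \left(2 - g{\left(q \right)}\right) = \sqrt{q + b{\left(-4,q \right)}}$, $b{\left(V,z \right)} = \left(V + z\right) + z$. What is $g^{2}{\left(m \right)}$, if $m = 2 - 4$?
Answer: $\frac{\left(4 - i \sqrt{10}\right)^{2}}{4} \approx 1.5 - 6.3246 i$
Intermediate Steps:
$b{\left(V,z \right)} = V + 2 z$
$m = -2$
$g{\left(q \right)} = 2 - \frac{\sqrt{-4 + 3 q}}{2}$ ($g{\left(q \right)} = 2 - \frac{\sqrt{q + \left(-4 + 2 q\right)}}{2} = 2 - \frac{\sqrt{-4 + 3 q}}{2}$)
$g^{2}{\left(m \right)} = \left(2 - \frac{\sqrt{-4 + 3 \left(-2\right)}}{2}\right)^{2} = \left(2 - \frac{\sqrt{-4 - 6}}{2}\right)^{2} = \left(2 - \frac{\sqrt{-10}}{2}\right)^{2} = \left(2 - \frac{i \sqrt{10}}{2}\right)^{2}$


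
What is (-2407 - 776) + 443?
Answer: -2740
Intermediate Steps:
(-2407 - 776) + 443 = -3183 + 443 = -2740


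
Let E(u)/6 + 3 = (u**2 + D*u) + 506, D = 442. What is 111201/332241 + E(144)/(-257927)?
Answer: -46845303425/28564641469 ≈ -1.6400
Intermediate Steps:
E(u) = 3018 + 6*u**2 + 2652*u (E(u) = -18 + 6*((u**2 + 442*u) + 506) = -18 + 6*(506 + u**2 + 442*u) = -18 + (3036 + 6*u**2 + 2652*u) = 3018 + 6*u**2 + 2652*u)
111201/332241 + E(144)/(-257927) = 111201/332241 + (3018 + 6*144**2 + 2652*144)/(-257927) = 111201*(1/332241) + (3018 + 6*20736 + 381888)*(-1/257927) = 37067/110747 + (3018 + 124416 + 381888)*(-1/257927) = 37067/110747 + 509322*(-1/257927) = 37067/110747 - 509322/257927 = -46845303425/28564641469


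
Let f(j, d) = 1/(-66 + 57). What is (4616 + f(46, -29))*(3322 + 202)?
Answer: 146397532/9 ≈ 1.6266e+7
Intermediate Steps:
f(j, d) = -1/9 (f(j, d) = 1/(-9) = -1/9)
(4616 + f(46, -29))*(3322 + 202) = (4616 - 1/9)*(3322 + 202) = (41543/9)*3524 = 146397532/9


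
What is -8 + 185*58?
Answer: 10722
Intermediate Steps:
-8 + 185*58 = -8 + 10730 = 10722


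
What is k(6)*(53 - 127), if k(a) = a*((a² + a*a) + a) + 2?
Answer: -34780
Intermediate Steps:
k(a) = 2 + a*(a + 2*a²) (k(a) = a*((a² + a²) + a) + 2 = a*(2*a² + a) + 2 = a*(a + 2*a²) + 2 = 2 + a*(a + 2*a²))
k(6)*(53 - 127) = (2 + 6² + 2*6³)*(53 - 127) = (2 + 36 + 2*216)*(-74) = (2 + 36 + 432)*(-74) = 470*(-74) = -34780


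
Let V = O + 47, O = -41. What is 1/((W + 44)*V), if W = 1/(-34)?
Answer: 17/4485 ≈ 0.0037904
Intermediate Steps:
W = -1/34 ≈ -0.029412
V = 6 (V = -41 + 47 = 6)
1/((W + 44)*V) = 1/((-1/34 + 44)*6) = 1/((1495/34)*6) = 1/(4485/17) = 17/4485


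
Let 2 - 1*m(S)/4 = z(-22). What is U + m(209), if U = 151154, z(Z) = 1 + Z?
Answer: 151246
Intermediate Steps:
m(S) = 92 (m(S) = 8 - 4*(1 - 22) = 8 - 4*(-21) = 8 + 84 = 92)
U + m(209) = 151154 + 92 = 151246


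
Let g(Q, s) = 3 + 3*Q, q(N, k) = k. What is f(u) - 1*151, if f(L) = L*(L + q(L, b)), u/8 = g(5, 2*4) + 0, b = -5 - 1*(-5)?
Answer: 20585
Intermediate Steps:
b = 0 (b = -5 + 5 = 0)
u = 144 (u = 8*((3 + 3*5) + 0) = 8*((3 + 15) + 0) = 8*(18 + 0) = 8*18 = 144)
f(L) = L² (f(L) = L*(L + 0) = L*L = L²)
f(u) - 1*151 = 144² - 1*151 = 20736 - 151 = 20585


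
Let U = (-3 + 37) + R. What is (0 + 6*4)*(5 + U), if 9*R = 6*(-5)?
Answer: 856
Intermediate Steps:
R = -10/3 (R = (6*(-5))/9 = (⅑)*(-30) = -10/3 ≈ -3.3333)
U = 92/3 (U = (-3 + 37) - 10/3 = 34 - 10/3 = 92/3 ≈ 30.667)
(0 + 6*4)*(5 + U) = (0 + 6*4)*(5 + 92/3) = (0 + 24)*(107/3) = 24*(107/3) = 856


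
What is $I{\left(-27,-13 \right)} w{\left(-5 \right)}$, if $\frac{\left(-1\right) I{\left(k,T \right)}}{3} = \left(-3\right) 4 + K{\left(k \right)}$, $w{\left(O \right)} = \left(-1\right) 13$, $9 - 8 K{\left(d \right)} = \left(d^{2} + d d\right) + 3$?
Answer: $- \frac{15093}{2} \approx -7546.5$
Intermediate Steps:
$K{\left(d \right)} = \frac{3}{4} - \frac{d^{2}}{4}$ ($K{\left(d \right)} = \frac{9}{8} - \frac{\left(d^{2} + d d\right) + 3}{8} = \frac{9}{8} - \frac{\left(d^{2} + d^{2}\right) + 3}{8} = \frac{9}{8} - \frac{2 d^{2} + 3}{8} = \frac{9}{8} - \frac{3 + 2 d^{2}}{8} = \frac{9}{8} - \left(\frac{3}{8} + \frac{d^{2}}{4}\right) = \frac{3}{4} - \frac{d^{2}}{4}$)
$w{\left(O \right)} = -13$
$I{\left(k,T \right)} = \frac{135}{4} + \frac{3 k^{2}}{4}$ ($I{\left(k,T \right)} = - 3 \left(\left(-3\right) 4 - \left(- \frac{3}{4} + \frac{k^{2}}{4}\right)\right) = - 3 \left(-12 - \left(- \frac{3}{4} + \frac{k^{2}}{4}\right)\right) = - 3 \left(- \frac{45}{4} - \frac{k^{2}}{4}\right) = \frac{135}{4} + \frac{3 k^{2}}{4}$)
$I{\left(-27,-13 \right)} w{\left(-5 \right)} = \left(\frac{135}{4} + \frac{3 \left(-27\right)^{2}}{4}\right) \left(-13\right) = \left(\frac{135}{4} + \frac{3}{4} \cdot 729\right) \left(-13\right) = \left(\frac{135}{4} + \frac{2187}{4}\right) \left(-13\right) = \frac{1161}{2} \left(-13\right) = - \frac{15093}{2}$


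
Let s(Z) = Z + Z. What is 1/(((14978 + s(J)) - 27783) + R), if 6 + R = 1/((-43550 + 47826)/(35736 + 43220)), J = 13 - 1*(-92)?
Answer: -1069/13450730 ≈ -7.9475e-5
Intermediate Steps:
J = 105 (J = 13 + 92 = 105)
s(Z) = 2*Z
R = 13325/1069 (R = -6 + 1/((-43550 + 47826)/(35736 + 43220)) = -6 + 1/(4276/78956) = -6 + 1/(4276*(1/78956)) = -6 + 1/(1069/19739) = -6 + 19739/1069 = 13325/1069 ≈ 12.465)
1/(((14978 + s(J)) - 27783) + R) = 1/(((14978 + 2*105) - 27783) + 13325/1069) = 1/(((14978 + 210) - 27783) + 13325/1069) = 1/((15188 - 27783) + 13325/1069) = 1/(-12595 + 13325/1069) = 1/(-13450730/1069) = -1069/13450730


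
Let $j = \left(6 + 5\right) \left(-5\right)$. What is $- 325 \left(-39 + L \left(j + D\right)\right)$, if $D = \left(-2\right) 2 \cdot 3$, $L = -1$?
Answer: $-9100$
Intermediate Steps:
$j = -55$ ($j = 11 \left(-5\right) = -55$)
$D = -12$ ($D = \left(-4\right) 3 = -12$)
$- 325 \left(-39 + L \left(j + D\right)\right) = - 325 \left(-39 - \left(-55 - 12\right)\right) = - 325 \left(-39 - -67\right) = - 325 \left(-39 + 67\right) = \left(-325\right) 28 = -9100$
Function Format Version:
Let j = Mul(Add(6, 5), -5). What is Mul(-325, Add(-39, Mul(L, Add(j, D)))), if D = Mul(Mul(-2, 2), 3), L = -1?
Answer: -9100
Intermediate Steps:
j = -55 (j = Mul(11, -5) = -55)
D = -12 (D = Mul(-4, 3) = -12)
Mul(-325, Add(-39, Mul(L, Add(j, D)))) = Mul(-325, Add(-39, Mul(-1, Add(-55, -12)))) = Mul(-325, Add(-39, Mul(-1, -67))) = Mul(-325, Add(-39, 67)) = Mul(-325, 28) = -9100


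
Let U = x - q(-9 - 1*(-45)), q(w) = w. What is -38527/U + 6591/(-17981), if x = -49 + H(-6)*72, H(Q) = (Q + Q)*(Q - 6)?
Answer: -760529240/184898623 ≈ -4.1132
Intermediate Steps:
H(Q) = 2*Q*(-6 + Q) (H(Q) = (2*Q)*(-6 + Q) = 2*Q*(-6 + Q))
x = 10319 (x = -49 + (2*(-6)*(-6 - 6))*72 = -49 + (2*(-6)*(-12))*72 = -49 + 144*72 = -49 + 10368 = 10319)
U = 10283 (U = 10319 - (-9 - 1*(-45)) = 10319 - (-9 + 45) = 10319 - 1*36 = 10319 - 36 = 10283)
-38527/U + 6591/(-17981) = -38527/10283 + 6591/(-17981) = -38527*1/10283 + 6591*(-1/17981) = -38527/10283 - 6591/17981 = -760529240/184898623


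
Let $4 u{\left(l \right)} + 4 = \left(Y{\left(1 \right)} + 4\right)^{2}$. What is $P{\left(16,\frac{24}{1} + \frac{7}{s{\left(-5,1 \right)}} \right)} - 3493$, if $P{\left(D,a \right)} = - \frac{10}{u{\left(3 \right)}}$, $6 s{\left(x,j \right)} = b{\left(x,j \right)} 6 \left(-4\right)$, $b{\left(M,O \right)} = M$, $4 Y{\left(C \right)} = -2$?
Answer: $- \frac{115429}{33} \approx -3497.8$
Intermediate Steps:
$Y{\left(C \right)} = - \frac{1}{2}$ ($Y{\left(C \right)} = \frac{1}{4} \left(-2\right) = - \frac{1}{2}$)
$u{\left(l \right)} = \frac{33}{16}$ ($u{\left(l \right)} = -1 + \frac{\left(- \frac{1}{2} + 4\right)^{2}}{4} = -1 + \frac{\left(\frac{7}{2}\right)^{2}}{4} = -1 + \frac{1}{4} \cdot \frac{49}{4} = -1 + \frac{49}{16} = \frac{33}{16}$)
$s{\left(x,j \right)} = - 4 x$ ($s{\left(x,j \right)} = \frac{x 6 \left(-4\right)}{6} = \frac{6 x \left(-4\right)}{6} = \frac{\left(-24\right) x}{6} = - 4 x$)
$P{\left(D,a \right)} = - \frac{160}{33}$ ($P{\left(D,a \right)} = - \frac{10}{\frac{33}{16}} = \left(-10\right) \frac{16}{33} = - \frac{160}{33}$)
$P{\left(16,\frac{24}{1} + \frac{7}{s{\left(-5,1 \right)}} \right)} - 3493 = - \frac{160}{33} - 3493 = - \frac{115429}{33}$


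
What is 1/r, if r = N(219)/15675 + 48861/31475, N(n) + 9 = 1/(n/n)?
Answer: 789393/1225031 ≈ 0.64439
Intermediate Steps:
N(n) = -8 (N(n) = -9 + 1/(n/n) = -9 + 1/1 = -9 + 1 = -8)
r = 1225031/789393 (r = -8/15675 + 48861/31475 = 1225031/789393 ≈ 1.5519)
1/r = 1/(1225031/789393) = 789393/1225031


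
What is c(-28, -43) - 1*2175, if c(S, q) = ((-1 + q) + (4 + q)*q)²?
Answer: 2664514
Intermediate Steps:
c(S, q) = (-1 + q + q*(4 + q))² (c(S, q) = ((-1 + q) + q*(4 + q))² = (-1 + q + q*(4 + q))²)
c(-28, -43) - 1*2175 = (-1 + (-43)² + 5*(-43))² - 1*2175 = (-1 + 1849 - 215)² - 2175 = 1633² - 2175 = 2666689 - 2175 = 2664514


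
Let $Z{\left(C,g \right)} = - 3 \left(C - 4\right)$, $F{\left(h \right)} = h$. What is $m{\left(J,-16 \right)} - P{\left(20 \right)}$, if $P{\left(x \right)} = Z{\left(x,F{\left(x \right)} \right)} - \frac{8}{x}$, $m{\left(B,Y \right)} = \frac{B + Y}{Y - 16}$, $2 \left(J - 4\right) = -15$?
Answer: $\frac{15683}{320} \approx 49.009$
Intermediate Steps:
$J = - \frac{7}{2}$ ($J = 4 + \frac{1}{2} \left(-15\right) = 4 - \frac{15}{2} = - \frac{7}{2} \approx -3.5$)
$Z{\left(C,g \right)} = 12 - 3 C$ ($Z{\left(C,g \right)} = - 3 \left(-4 + C\right) = 12 - 3 C$)
$m{\left(B,Y \right)} = \frac{B + Y}{-16 + Y}$
$P{\left(x \right)} = 12 - \frac{8}{x} - 3 x$ ($P{\left(x \right)} = \left(12 - 3 x\right) - \frac{8}{x} = 12 - \frac{8}{x} - 3 x$)
$m{\left(J,-16 \right)} - P{\left(20 \right)} = \frac{- \frac{7}{2} - 16}{-16 - 16} - \left(12 - \frac{8}{20} - 60\right) = \frac{1}{-32} \left(- \frac{39}{2}\right) - \left(12 - \frac{2}{5} - 60\right) = \left(- \frac{1}{32}\right) \left(- \frac{39}{2}\right) - \left(12 - \frac{2}{5} - 60\right) = \frac{39}{64} - - \frac{242}{5} = \frac{39}{64} + \frac{242}{5} = \frac{15683}{320}$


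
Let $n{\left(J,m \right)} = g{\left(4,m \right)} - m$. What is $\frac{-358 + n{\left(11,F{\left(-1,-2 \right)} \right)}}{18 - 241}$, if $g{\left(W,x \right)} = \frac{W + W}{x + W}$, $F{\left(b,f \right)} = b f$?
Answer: $\frac{1076}{669} \approx 1.6084$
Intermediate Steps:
$g{\left(W,x \right)} = \frac{2 W}{W + x}$
$n{\left(J,m \right)} = - m + \frac{8}{4 + m}$ ($n{\left(J,m \right)} = 2 \cdot 4 \frac{1}{4 + m} - m = \frac{8}{4 + m} - m = - m + \frac{8}{4 + m}$)
$\frac{-358 + n{\left(11,F{\left(-1,-2 \right)} \right)}}{18 - 241} = \frac{-358 + \frac{8 - \left(-1\right) \left(-2\right) \left(4 - -2\right)}{4 - -2}}{18 - 241} = \frac{-358 + \frac{8 - 2 \left(4 + 2\right)}{4 + 2}}{-223} = \left(-358 + \frac{8 - 2 \cdot 6}{6}\right) \left(- \frac{1}{223}\right) = \left(-358 + \frac{8 - 12}{6}\right) \left(- \frac{1}{223}\right) = \left(-358 + \frac{1}{6} \left(-4\right)\right) \left(- \frac{1}{223}\right) = \left(-358 - \frac{2}{3}\right) \left(- \frac{1}{223}\right) = \left(- \frac{1076}{3}\right) \left(- \frac{1}{223}\right) = \frac{1076}{669}$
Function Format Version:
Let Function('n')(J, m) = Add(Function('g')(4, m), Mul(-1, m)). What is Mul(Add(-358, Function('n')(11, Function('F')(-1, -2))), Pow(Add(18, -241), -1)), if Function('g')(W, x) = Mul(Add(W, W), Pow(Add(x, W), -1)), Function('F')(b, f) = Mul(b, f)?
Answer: Rational(1076, 669) ≈ 1.6084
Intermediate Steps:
Function('g')(W, x) = Mul(2, W, Pow(Add(W, x), -1)) (Function('g')(W, x) = Mul(Mul(2, W), Pow(Add(W, x), -1)) = Mul(2, W, Pow(Add(W, x), -1)))
Function('n')(J, m) = Add(Mul(-1, m), Mul(8, Pow(Add(4, m), -1))) (Function('n')(J, m) = Add(Mul(2, 4, Pow(Add(4, m), -1)), Mul(-1, m)) = Add(Mul(8, Pow(Add(4, m), -1)), Mul(-1, m)) = Add(Mul(-1, m), Mul(8, Pow(Add(4, m), -1))))
Mul(Add(-358, Function('n')(11, Function('F')(-1, -2))), Pow(Add(18, -241), -1)) = Mul(Add(-358, Mul(Pow(Add(4, Mul(-1, -2)), -1), Add(8, Mul(-1, Mul(-1, -2), Add(4, Mul(-1, -2)))))), Pow(Add(18, -241), -1)) = Mul(Add(-358, Mul(Pow(Add(4, 2), -1), Add(8, Mul(-1, 2, Add(4, 2))))), Pow(-223, -1)) = Mul(Add(-358, Mul(Pow(6, -1), Add(8, Mul(-1, 2, 6)))), Rational(-1, 223)) = Mul(Add(-358, Mul(Rational(1, 6), Add(8, -12))), Rational(-1, 223)) = Mul(Add(-358, Mul(Rational(1, 6), -4)), Rational(-1, 223)) = Mul(Add(-358, Rational(-2, 3)), Rational(-1, 223)) = Mul(Rational(-1076, 3), Rational(-1, 223)) = Rational(1076, 669)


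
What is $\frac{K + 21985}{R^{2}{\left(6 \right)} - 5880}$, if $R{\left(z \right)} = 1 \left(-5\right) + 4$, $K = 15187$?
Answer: $- \frac{37172}{5879} \approx -6.3228$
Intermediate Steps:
$R{\left(z \right)} = -1$ ($R{\left(z \right)} = -5 + 4 = -1$)
$\frac{K + 21985}{R^{2}{\left(6 \right)} - 5880} = \frac{15187 + 21985}{\left(-1\right)^{2} - 5880} = \frac{37172}{1 - 5880} = \frac{37172}{-5879} = 37172 \left(- \frac{1}{5879}\right) = - \frac{37172}{5879}$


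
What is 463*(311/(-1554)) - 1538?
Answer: -2534045/1554 ≈ -1630.7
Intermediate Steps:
463*(311/(-1554)) - 1538 = 463*(311*(-1/1554)) - 1538 = 463*(-311/1554) - 1538 = -143993/1554 - 1538 = -2534045/1554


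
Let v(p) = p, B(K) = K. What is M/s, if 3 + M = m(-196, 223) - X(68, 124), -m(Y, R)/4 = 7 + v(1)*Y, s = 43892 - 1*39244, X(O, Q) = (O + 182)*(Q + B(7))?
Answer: -4571/664 ≈ -6.8840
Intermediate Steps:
X(O, Q) = (7 + Q)*(182 + O) (X(O, Q) = (O + 182)*(Q + 7) = (182 + O)*(7 + Q) = (7 + Q)*(182 + O))
s = 4648 (s = 43892 - 39244 = 4648)
m(Y, R) = -28 - 4*Y (m(Y, R) = -4*(7 + 1*Y) = -4*(7 + Y) = -28 - 4*Y)
M = -31997 (M = -3 + ((-28 - 4*(-196)) - (1274 + 7*68 + 182*124 + 68*124)) = -3 + ((-28 + 784) - (1274 + 476 + 22568 + 8432)) = -3 + (756 - 1*32750) = -3 + (756 - 32750) = -3 - 31994 = -31997)
M/s = -31997/4648 = -31997*1/4648 = -4571/664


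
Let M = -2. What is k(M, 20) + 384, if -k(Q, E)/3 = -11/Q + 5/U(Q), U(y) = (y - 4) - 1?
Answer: 5175/14 ≈ 369.64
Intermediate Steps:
U(y) = -5 + y (U(y) = (-4 + y) - 1 = -5 + y)
k(Q, E) = -15/(-5 + Q) + 33/Q (k(Q, E) = -3*(-11/Q + 5/(-5 + Q)) = -15/(-5 + Q) + 33/Q)
k(M, 20) + 384 = 3*(-55 + 6*(-2))/(-2*(-5 - 2)) + 384 = 3*(-½)*(-55 - 12)/(-7) + 384 = 3*(-½)*(-⅐)*(-67) + 384 = -201/14 + 384 = 5175/14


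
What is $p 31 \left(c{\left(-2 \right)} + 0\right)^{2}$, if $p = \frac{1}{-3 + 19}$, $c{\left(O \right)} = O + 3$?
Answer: $\frac{31}{16} \approx 1.9375$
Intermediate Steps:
$c{\left(O \right)} = 3 + O$
$p = \frac{1}{16} \approx 0.0625$
$p 31 \left(c{\left(-2 \right)} + 0\right)^{2} = \frac{1}{16} \cdot 31 \left(\left(3 - 2\right) + 0\right)^{2} = \frac{31 \left(1 + 0\right)^{2}}{16} = \frac{31 \cdot 1^{2}}{16} = \frac{31}{16} \cdot 1 = \frac{31}{16}$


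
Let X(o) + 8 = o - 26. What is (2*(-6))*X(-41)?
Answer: 900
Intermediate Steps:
X(o) = -34 + o (X(o) = -8 + (o - 26) = -8 + (-26 + o) = -34 + o)
(2*(-6))*X(-41) = (2*(-6))*(-34 - 41) = -12*(-75) = 900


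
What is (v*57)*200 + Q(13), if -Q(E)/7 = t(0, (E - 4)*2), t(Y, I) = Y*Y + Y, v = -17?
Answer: -193800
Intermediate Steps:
t(Y, I) = Y + Y**2 (t(Y, I) = Y**2 + Y = Y + Y**2)
Q(E) = 0 (Q(E) = -0*(1 + 0) = -0 = -7*0 = 0)
(v*57)*200 + Q(13) = -17*57*200 + 0 = -969*200 + 0 = -193800 + 0 = -193800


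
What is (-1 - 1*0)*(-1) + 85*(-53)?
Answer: -4504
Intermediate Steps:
(-1 - 1*0)*(-1) + 85*(-53) = (-1 + 0)*(-1) - 4505 = -1*(-1) - 4505 = 1 - 4505 = -4504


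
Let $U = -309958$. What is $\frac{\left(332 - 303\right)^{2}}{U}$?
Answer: $- \frac{841}{309958} \approx -0.0027133$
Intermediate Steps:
$\frac{\left(332 - 303\right)^{2}}{U} = \frac{\left(332 - 303\right)^{2}}{-309958} = 29^{2} \left(- \frac{1}{309958}\right) = 841 \left(- \frac{1}{309958}\right) = - \frac{841}{309958}$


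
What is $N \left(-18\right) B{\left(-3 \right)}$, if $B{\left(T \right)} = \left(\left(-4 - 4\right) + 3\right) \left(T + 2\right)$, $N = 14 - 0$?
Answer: $-1260$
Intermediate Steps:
$N = 14$ ($N = 14 + 0 = 14$)
$B{\left(T \right)} = -10 - 5 T$ ($B{\left(T \right)} = \left(-8 + 3\right) \left(2 + T\right) = - 5 \left(2 + T\right) = -10 - 5 T$)
$N \left(-18\right) B{\left(-3 \right)} = 14 \left(-18\right) \left(-10 - -15\right) = - 252 \left(-10 + 15\right) = \left(-252\right) 5 = -1260$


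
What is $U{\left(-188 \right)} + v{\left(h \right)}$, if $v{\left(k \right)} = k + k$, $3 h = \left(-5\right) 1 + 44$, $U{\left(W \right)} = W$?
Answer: $-162$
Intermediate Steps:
$h = 13$ ($h = \frac{\left(-5\right) 1 + 44}{3} = \frac{-5 + 44}{3} = \frac{1}{3} \cdot 39 = 13$)
$v{\left(k \right)} = 2 k$
$U{\left(-188 \right)} + v{\left(h \right)} = -188 + 2 \cdot 13 = -188 + 26 = -162$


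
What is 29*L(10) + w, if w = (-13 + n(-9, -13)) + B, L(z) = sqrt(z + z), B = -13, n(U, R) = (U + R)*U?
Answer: 172 + 58*sqrt(5) ≈ 301.69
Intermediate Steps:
n(U, R) = U*(R + U) (n(U, R) = (R + U)*U = U*(R + U))
L(z) = sqrt(2)*sqrt(z) (L(z) = sqrt(2*z) = sqrt(2)*sqrt(z))
w = 172 (w = (-13 - 9*(-13 - 9)) - 13 = (-13 - 9*(-22)) - 13 = (-13 + 198) - 13 = 185 - 13 = 172)
29*L(10) + w = 29*(sqrt(2)*sqrt(10)) + 172 = 29*(2*sqrt(5)) + 172 = 58*sqrt(5) + 172 = 172 + 58*sqrt(5)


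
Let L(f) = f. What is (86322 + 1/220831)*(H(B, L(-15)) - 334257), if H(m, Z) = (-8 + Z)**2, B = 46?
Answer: -6361714556707424/220831 ≈ -2.8808e+10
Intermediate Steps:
(86322 + 1/220831)*(H(B, L(-15)) - 334257) = (86322 + 1/220831)*((-8 - 15)**2 - 334257) = (86322 + 1/220831)*((-23)**2 - 334257) = 19062573583*(529 - 334257)/220831 = (19062573583/220831)*(-333728) = -6361714556707424/220831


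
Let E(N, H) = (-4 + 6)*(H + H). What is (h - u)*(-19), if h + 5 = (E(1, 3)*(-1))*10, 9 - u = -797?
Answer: 17689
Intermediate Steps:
E(N, H) = 4*H (E(N, H) = 2*(2*H) = 4*H)
u = 806 (u = 9 - 1*(-797) = 9 + 797 = 806)
h = -125 (h = -5 + ((4*3)*(-1))*10 = -5 + (12*(-1))*10 = -5 - 12*10 = -5 - 120 = -125)
(h - u)*(-19) = (-125 - 1*806)*(-19) = (-125 - 806)*(-19) = -931*(-19) = 17689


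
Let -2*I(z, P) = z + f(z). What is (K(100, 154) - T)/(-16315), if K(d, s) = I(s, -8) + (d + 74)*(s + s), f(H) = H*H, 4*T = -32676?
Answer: -49826/16315 ≈ -3.0540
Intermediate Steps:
T = -8169 (T = (1/4)*(-32676) = -8169)
f(H) = H**2
I(z, P) = -z/2 - z**2/2 (I(z, P) = -(z + z**2)/2 = -z/2 - z**2/2)
K(d, s) = s*(-1 - s)/2 + 2*s*(74 + d) (K(d, s) = s*(-1 - s)/2 + (d + 74)*(s + s) = s*(-1 - s)/2 + (74 + d)*(2*s) = s*(-1 - s)/2 + 2*s*(74 + d))
(K(100, 154) - T)/(-16315) = ((1/2)*154*(295 - 1*154 + 4*100) - 1*(-8169))/(-16315) = ((1/2)*154*(295 - 154 + 400) + 8169)*(-1/16315) = ((1/2)*154*541 + 8169)*(-1/16315) = (41657 + 8169)*(-1/16315) = 49826*(-1/16315) = -49826/16315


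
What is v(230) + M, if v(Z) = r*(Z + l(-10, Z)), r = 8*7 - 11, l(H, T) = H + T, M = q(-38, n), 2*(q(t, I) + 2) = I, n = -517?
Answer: 39979/2 ≈ 19990.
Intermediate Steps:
q(t, I) = -2 + I/2
M = -521/2 (M = -2 + (½)*(-517) = -2 - 517/2 = -521/2 ≈ -260.50)
r = 45 (r = 56 - 11 = 45)
v(Z) = -450 + 90*Z (v(Z) = 45*(Z + (-10 + Z)) = 45*(-10 + 2*Z) = -450 + 90*Z)
v(230) + M = (-450 + 90*230) - 521/2 = (-450 + 20700) - 521/2 = 20250 - 521/2 = 39979/2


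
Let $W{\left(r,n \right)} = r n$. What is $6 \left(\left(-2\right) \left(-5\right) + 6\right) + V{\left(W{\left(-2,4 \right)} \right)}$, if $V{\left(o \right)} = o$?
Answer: $88$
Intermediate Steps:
$W{\left(r,n \right)} = n r$
$6 \left(\left(-2\right) \left(-5\right) + 6\right) + V{\left(W{\left(-2,4 \right)} \right)} = 6 \left(\left(-2\right) \left(-5\right) + 6\right) + 4 \left(-2\right) = 6 \left(10 + 6\right) - 8 = 6 \cdot 16 - 8 = 96 - 8 = 88$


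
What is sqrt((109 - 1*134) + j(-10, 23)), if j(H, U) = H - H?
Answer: 5*I ≈ 5.0*I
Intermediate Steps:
j(H, U) = 0
sqrt((109 - 1*134) + j(-10, 23)) = sqrt((109 - 1*134) + 0) = sqrt((109 - 134) + 0) = sqrt(-25 + 0) = sqrt(-25) = 5*I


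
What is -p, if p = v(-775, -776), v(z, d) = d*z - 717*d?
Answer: -1157792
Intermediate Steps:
v(z, d) = -717*d + d*z
p = 1157792 (p = -776*(-717 - 775) = -776*(-1492) = 1157792)
-p = -1*1157792 = -1157792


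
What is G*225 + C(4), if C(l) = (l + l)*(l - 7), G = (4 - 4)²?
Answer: -24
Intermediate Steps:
G = 0 (G = 0² = 0)
C(l) = 2*l*(-7 + l) (C(l) = (2*l)*(-7 + l) = 2*l*(-7 + l))
G*225 + C(4) = 0*225 + 2*4*(-7 + 4) = 0 + 2*4*(-3) = 0 - 24 = -24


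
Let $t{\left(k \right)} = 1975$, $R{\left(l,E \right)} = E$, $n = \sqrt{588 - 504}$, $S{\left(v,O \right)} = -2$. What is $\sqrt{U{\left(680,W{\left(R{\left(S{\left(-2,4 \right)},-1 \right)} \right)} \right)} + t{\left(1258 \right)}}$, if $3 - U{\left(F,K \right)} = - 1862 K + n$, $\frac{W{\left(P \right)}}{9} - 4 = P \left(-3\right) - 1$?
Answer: $\sqrt{102526 - 2 \sqrt{21}} \approx 320.18$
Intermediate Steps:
$n = 2 \sqrt{21}$ ($n = \sqrt{84} = 2 \sqrt{21} \approx 9.1651$)
$W{\left(P \right)} = 27 - 27 P$ ($W{\left(P \right)} = 36 + 9 \left(P \left(-3\right) - 1\right) = 36 + 9 \left(- 3 P - 1\right) = 36 + 9 \left(-1 - 3 P\right) = 36 - \left(9 + 27 P\right) = 27 - 27 P$)
$U{\left(F,K \right)} = 3 - 2 \sqrt{21} + 1862 K$ ($U{\left(F,K \right)} = 3 - \left(- 1862 K + 2 \sqrt{21}\right) = 3 + \left(- 2 \sqrt{21} + 1862 K\right) = 3 - 2 \sqrt{21} + 1862 K$)
$\sqrt{U{\left(680,W{\left(R{\left(S{\left(-2,4 \right)},-1 \right)} \right)} \right)} + t{\left(1258 \right)}} = \sqrt{\left(3 - 2 \sqrt{21} + 1862 \left(27 - -27\right)\right) + 1975} = \sqrt{\left(3 - 2 \sqrt{21} + 1862 \left(27 + 27\right)\right) + 1975} = \sqrt{\left(3 - 2 \sqrt{21} + 1862 \cdot 54\right) + 1975} = \sqrt{\left(3 - 2 \sqrt{21} + 100548\right) + 1975} = \sqrt{\left(100551 - 2 \sqrt{21}\right) + 1975} = \sqrt{102526 - 2 \sqrt{21}}$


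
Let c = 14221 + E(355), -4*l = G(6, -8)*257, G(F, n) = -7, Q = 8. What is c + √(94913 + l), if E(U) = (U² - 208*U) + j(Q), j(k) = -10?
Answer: 66396 + √381451/2 ≈ 66705.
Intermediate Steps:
l = 1799/4 (l = -(-7)*257/4 = -¼*(-1799) = 1799/4 ≈ 449.75)
E(U) = -10 + U² - 208*U (E(U) = (U² - 208*U) - 10 = -10 + U² - 208*U)
c = 66396 (c = 14221 + (-10 + 355² - 208*355) = 14221 + (-10 + 126025 - 73840) = 14221 + 52175 = 66396)
c + √(94913 + l) = 66396 + √(94913 + 1799/4) = 66396 + √(381451/4) = 66396 + √381451/2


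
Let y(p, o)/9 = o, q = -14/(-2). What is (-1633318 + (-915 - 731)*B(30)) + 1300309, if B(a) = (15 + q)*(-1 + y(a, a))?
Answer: -10074037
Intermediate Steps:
q = 7 (q = -14*(-½) = 7)
y(p, o) = 9*o
B(a) = -22 + 198*a (B(a) = (15 + 7)*(-1 + 9*a) = 22*(-1 + 9*a) = -22 + 198*a)
(-1633318 + (-915 - 731)*B(30)) + 1300309 = (-1633318 + (-915 - 731)*(-22 + 198*30)) + 1300309 = (-1633318 - 1646*(-22 + 5940)) + 1300309 = (-1633318 - 1646*5918) + 1300309 = (-1633318 - 9741028) + 1300309 = -11374346 + 1300309 = -10074037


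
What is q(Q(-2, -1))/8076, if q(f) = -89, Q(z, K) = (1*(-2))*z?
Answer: -89/8076 ≈ -0.011020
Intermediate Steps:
Q(z, K) = -2*z
q(Q(-2, -1))/8076 = -89/8076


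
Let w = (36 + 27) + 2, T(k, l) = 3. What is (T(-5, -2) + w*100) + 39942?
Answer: 46445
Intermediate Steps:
w = 65 (w = 63 + 2 = 65)
(T(-5, -2) + w*100) + 39942 = (3 + 65*100) + 39942 = (3 + 6500) + 39942 = 6503 + 39942 = 46445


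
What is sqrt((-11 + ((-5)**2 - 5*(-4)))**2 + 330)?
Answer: sqrt(1486) ≈ 38.549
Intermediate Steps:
sqrt((-11 + ((-5)**2 - 5*(-4)))**2 + 330) = sqrt((-11 + (25 + 20))**2 + 330) = sqrt((-11 + 45)**2 + 330) = sqrt(34**2 + 330) = sqrt(1156 + 330) = sqrt(1486)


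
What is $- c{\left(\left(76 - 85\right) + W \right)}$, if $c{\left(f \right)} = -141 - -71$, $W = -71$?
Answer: $70$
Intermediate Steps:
$c{\left(f \right)} = -70$ ($c{\left(f \right)} = -141 + 71 = -70$)
$- c{\left(\left(76 - 85\right) + W \right)} = \left(-1\right) \left(-70\right) = 70$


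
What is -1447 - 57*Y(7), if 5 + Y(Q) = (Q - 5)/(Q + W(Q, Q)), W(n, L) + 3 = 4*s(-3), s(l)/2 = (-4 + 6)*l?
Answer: -25507/22 ≈ -1159.4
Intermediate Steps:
s(l) = 4*l (s(l) = 2*((-4 + 6)*l) = 2*(2*l) = 4*l)
W(n, L) = -51 (W(n, L) = -3 + 4*(4*(-3)) = -3 + 4*(-12) = -3 - 48 = -51)
Y(Q) = -5 + (-5 + Q)/(-51 + Q) (Y(Q) = -5 + (Q - 5)/(Q - 51) = -5 + (-5 + Q)/(-51 + Q))
-1447 - 57*Y(7) = -1447 - 57*2*(125 - 2*7)/(-51 + 7) = -1447 - 57*2*(125 - 14)/(-44) = -1447 - 57*2*(-1/44)*111 = -1447 - 57*(-111)/22 = -1447 - 1*(-6327/22) = -1447 + 6327/22 = -25507/22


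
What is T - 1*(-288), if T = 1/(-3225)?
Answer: 928799/3225 ≈ 288.00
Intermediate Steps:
T = -1/3225 ≈ -0.00031008
T - 1*(-288) = -1/3225 - 1*(-288) = -1/3225 + 288 = 928799/3225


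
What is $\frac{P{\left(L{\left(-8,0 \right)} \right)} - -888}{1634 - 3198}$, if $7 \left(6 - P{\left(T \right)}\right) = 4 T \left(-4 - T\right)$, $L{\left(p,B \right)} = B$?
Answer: $- \frac{447}{782} \approx -0.57161$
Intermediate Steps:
$P{\left(T \right)} = 6 - \frac{4 T \left(-4 - T\right)}{7}$
$\frac{P{\left(L{\left(-8,0 \right)} \right)} - -888}{1634 - 3198} = \frac{\left(6 + \frac{4 \cdot 0^{2}}{7} + \frac{16}{7} \cdot 0\right) - -888}{1634 - 3198} = \frac{\left(6 + \frac{4}{7} \cdot 0 + 0\right) + 888}{-1564} = \left(\left(6 + 0 + 0\right) + 888\right) \left(- \frac{1}{1564}\right) = \left(6 + 888\right) \left(- \frac{1}{1564}\right) = 894 \left(- \frac{1}{1564}\right) = - \frac{447}{782}$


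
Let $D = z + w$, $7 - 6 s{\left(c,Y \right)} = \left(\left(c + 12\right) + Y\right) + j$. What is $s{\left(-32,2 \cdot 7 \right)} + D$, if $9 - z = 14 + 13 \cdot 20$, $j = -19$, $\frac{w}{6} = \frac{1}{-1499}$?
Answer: $- \frac{1167739}{4497} \approx -259.67$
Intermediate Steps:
$w = - \frac{6}{1499}$ ($w = \frac{6}{-1499} = 6 \left(- \frac{1}{1499}\right) = - \frac{6}{1499} \approx -0.0040027$)
$z = -265$ ($z = 9 - \left(14 + 13 \cdot 20\right) = 9 - \left(14 + 260\right) = 9 - 274 = -265$)
$s{\left(c,Y \right)} = \frac{7}{3} - \frac{Y}{6} - \frac{c}{6}$ ($s{\left(c,Y \right)} = \frac{7}{6} - \frac{\left(\left(c + 12\right) + Y\right) - 19}{6} = \frac{7}{6} - \frac{\left(\left(12 + c\right) + Y\right) - 19}{6} = \frac{7}{6} - \frac{\left(12 + Y + c\right) - 19}{6} = \frac{7}{6} - \frac{-7 + Y + c}{6} = \frac{7}{6} - \left(- \frac{7}{6} + \frac{Y}{6} + \frac{c}{6}\right) = \frac{7}{3} - \frac{Y}{6} - \frac{c}{6}$)
$D = - \frac{397241}{1499}$ ($D = -265 - \frac{6}{1499} = - \frac{397241}{1499} \approx -265.0$)
$s{\left(-32,2 \cdot 7 \right)} + D = \left(\frac{7}{3} - \frac{2 \cdot 7}{6} - - \frac{16}{3}\right) - \frac{397241}{1499} = \left(\frac{7}{3} - \frac{7}{3} + \frac{16}{3}\right) - \frac{397241}{1499} = \frac{16}{3} - \frac{397241}{1499} = - \frac{1167739}{4497}$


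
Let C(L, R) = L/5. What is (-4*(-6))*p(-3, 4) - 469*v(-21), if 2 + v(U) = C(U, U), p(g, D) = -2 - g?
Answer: 14659/5 ≈ 2931.8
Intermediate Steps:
C(L, R) = L/5 (C(L, R) = L*(⅕) = L/5)
v(U) = -2 + U/5
(-4*(-6))*p(-3, 4) - 469*v(-21) = (-4*(-6))*(-2 - 1*(-3)) - 469*(-2 + (⅕)*(-21)) = 24*(-2 + 3) - 469*(-2 - 21/5) = 24*1 - 469*(-31/5) = 24 + 14539/5 = 14659/5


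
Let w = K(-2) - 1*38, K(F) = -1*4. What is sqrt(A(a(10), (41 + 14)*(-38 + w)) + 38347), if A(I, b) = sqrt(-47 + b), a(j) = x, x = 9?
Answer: sqrt(38347 + I*sqrt(4447)) ≈ 195.82 + 0.17*I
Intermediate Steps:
K(F) = -4
a(j) = 9
w = -42 (w = -4 - 1*38 = -4 - 38 = -42)
sqrt(A(a(10), (41 + 14)*(-38 + w)) + 38347) = sqrt(sqrt(-47 + (41 + 14)*(-38 - 42)) + 38347) = sqrt(sqrt(-47 + 55*(-80)) + 38347) = sqrt(sqrt(-47 - 4400) + 38347) = sqrt(sqrt(-4447) + 38347) = sqrt(I*sqrt(4447) + 38347) = sqrt(38347 + I*sqrt(4447))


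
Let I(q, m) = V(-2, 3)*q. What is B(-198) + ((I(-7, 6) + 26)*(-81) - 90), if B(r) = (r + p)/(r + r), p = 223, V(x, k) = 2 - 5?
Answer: -1543237/396 ≈ -3897.1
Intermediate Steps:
V(x, k) = -3
I(q, m) = -3*q
B(r) = (223 + r)/(2*r) (B(r) = (r + 223)/(r + r) = (223 + r)/((2*r)) = (223 + r)*(1/(2*r)) = (223 + r)/(2*r))
B(-198) + ((I(-7, 6) + 26)*(-81) - 90) = (1/2)*(223 - 198)/(-198) + ((-3*(-7) + 26)*(-81) - 90) = (1/2)*(-1/198)*25 + ((21 + 26)*(-81) - 90) = -25/396 + (47*(-81) - 90) = -25/396 + (-3807 - 90) = -25/396 - 3897 = -1543237/396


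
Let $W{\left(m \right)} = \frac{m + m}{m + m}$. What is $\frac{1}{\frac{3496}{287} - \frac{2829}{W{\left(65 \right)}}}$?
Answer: $- \frac{287}{808427} \approx -0.00035501$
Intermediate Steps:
$W{\left(m \right)} = 1$ ($W{\left(m \right)} = \frac{2 m}{2 m} = 2 m \frac{1}{2 m} = 1$)
$\frac{1}{\frac{3496}{287} - \frac{2829}{W{\left(65 \right)}}} = \frac{1}{\frac{3496}{287} - \frac{2829}{1}} = \frac{1}{3496 \cdot \frac{1}{287} - 2829} = \frac{1}{\frac{3496}{287} - 2829} = \frac{1}{- \frac{808427}{287}} = - \frac{287}{808427}$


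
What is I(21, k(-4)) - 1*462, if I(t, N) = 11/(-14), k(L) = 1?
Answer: -6479/14 ≈ -462.79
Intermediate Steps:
I(t, N) = -11/14 (I(t, N) = 11*(-1/14) = -11/14)
I(21, k(-4)) - 1*462 = -11/14 - 1*462 = -11/14 - 462 = -6479/14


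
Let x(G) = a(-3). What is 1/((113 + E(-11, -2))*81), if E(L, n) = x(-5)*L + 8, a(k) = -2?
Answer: 1/11583 ≈ 8.6333e-5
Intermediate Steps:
x(G) = -2
E(L, n) = 8 - 2*L (E(L, n) = -2*L + 8 = 8 - 2*L)
1/((113 + E(-11, -2))*81) = 1/((113 + (8 - 2*(-11)))*81) = 1/((113 + (8 + 22))*81) = 1/((113 + 30)*81) = 1/(143*81) = 1/11583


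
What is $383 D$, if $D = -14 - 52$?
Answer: $-25278$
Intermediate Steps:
$D = -66$
$383 D = 383 \left(-66\right) = -25278$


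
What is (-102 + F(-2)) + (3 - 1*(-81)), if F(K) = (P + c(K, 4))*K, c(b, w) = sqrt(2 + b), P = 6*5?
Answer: -78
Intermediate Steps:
P = 30
F(K) = K*(30 + sqrt(2 + K)) (F(K) = (30 + sqrt(2 + K))*K = K*(30 + sqrt(2 + K)))
(-102 + F(-2)) + (3 - 1*(-81)) = (-102 - 2*(30 + sqrt(2 - 2))) + (3 - 1*(-81)) = (-102 - 2*(30 + sqrt(0))) + (3 + 81) = (-102 - 2*(30 + 0)) + 84 = (-102 - 2*30) + 84 = (-102 - 60) + 84 = -162 + 84 = -78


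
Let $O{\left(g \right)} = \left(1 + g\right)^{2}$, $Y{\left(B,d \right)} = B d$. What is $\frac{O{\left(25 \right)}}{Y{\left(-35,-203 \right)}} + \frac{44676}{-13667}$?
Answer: $- \frac{308184088}{97104035} \approx -3.1738$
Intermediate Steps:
$\frac{O{\left(25 \right)}}{Y{\left(-35,-203 \right)}} + \frac{44676}{-13667} = \frac{\left(1 + 25\right)^{2}}{\left(-35\right) \left(-203\right)} + \frac{44676}{-13667} = \frac{26^{2}}{7105} + 44676 \left(- \frac{1}{13667}\right) = 676 \cdot \frac{1}{7105} - \frac{44676}{13667} = \frac{676}{7105} - \frac{44676}{13667} = - \frac{308184088}{97104035}$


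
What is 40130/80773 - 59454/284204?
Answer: 3301414289/11478004846 ≈ 0.28763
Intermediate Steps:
40130/80773 - 59454/284204 = 40130*(1/80773) - 59454*1/284204 = 40130/80773 - 29727/142102 = 3301414289/11478004846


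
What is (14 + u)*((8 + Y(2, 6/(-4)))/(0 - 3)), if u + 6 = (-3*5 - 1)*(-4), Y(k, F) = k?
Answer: -240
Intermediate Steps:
u = 58 (u = -6 + (-3*5 - 1)*(-4) = -6 + (-15 - 1)*(-4) = -6 - 16*(-4) = -6 + 64 = 58)
(14 + u)*((8 + Y(2, 6/(-4)))/(0 - 3)) = (14 + 58)*((8 + 2)/(0 - 3)) = 72*(10/(-3)) = 72*(10*(-1/3)) = 72*(-10/3) = -240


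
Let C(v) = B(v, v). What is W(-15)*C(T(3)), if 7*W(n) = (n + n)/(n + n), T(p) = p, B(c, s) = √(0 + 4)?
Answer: 2/7 ≈ 0.28571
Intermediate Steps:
B(c, s) = 2 (B(c, s) = √4 = 2)
C(v) = 2
W(n) = ⅐ (W(n) = ((n + n)/(n + n))/7 = ((2*n)/((2*n)))/7 = ((2*n)*(1/(2*n)))/7 = (⅐)*1 = ⅐)
W(-15)*C(T(3)) = (⅐)*2 = 2/7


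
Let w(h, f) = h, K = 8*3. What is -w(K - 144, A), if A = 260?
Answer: 120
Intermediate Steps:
K = 24
-w(K - 144, A) = -(24 - 144) = -1*(-120) = 120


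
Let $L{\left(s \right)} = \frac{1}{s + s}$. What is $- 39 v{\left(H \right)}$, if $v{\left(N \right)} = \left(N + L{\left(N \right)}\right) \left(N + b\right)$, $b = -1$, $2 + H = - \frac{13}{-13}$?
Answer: $-117$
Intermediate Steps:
$H = -1$ ($H = -2 - \frac{13}{-13} = -2 - -1 = -2 + 1 = -1$)
$L{\left(s \right)} = \frac{1}{2 s}$
$v{\left(N \right)} = \left(-1 + N\right) \left(N + \frac{1}{2 N}\right)$ ($v{\left(N \right)} = \left(N + \frac{1}{2 N}\right) \left(N - 1\right) = \left(N + \frac{1}{2 N}\right) \left(-1 + N\right) = \left(-1 + N\right) \left(N + \frac{1}{2 N}\right)$)
$- 39 v{\left(H \right)} = - 39 \left(\frac{1}{2} + \left(-1\right)^{2} - -1 - \frac{1}{2 \left(-1\right)}\right) = - 39 \left(\frac{1}{2} + 1 + 1 - - \frac{1}{2}\right) = - 39 \left(\frac{1}{2} + 1 + 1 + \frac{1}{2}\right) = \left(-39\right) 3 = -117$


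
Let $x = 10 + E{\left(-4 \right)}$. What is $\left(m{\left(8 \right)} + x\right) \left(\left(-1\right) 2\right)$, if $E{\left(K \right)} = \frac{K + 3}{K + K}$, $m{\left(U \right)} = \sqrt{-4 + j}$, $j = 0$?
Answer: $- \frac{81}{4} - 4 i \approx -20.25 - 4.0 i$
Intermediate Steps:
$m{\left(U \right)} = 2 i$ ($m{\left(U \right)} = \sqrt{-4 + 0} = \sqrt{-4} = 2 i$)
$E{\left(K \right)} = \frac{3 + K}{2 K}$
$x = \frac{81}{8}$ ($x = 10 + \frac{3 - 4}{2 \left(-4\right)} = 10 + \frac{1}{2} \left(- \frac{1}{4}\right) \left(-1\right) = 10 + \frac{1}{8} = \frac{81}{8} \approx 10.125$)
$\left(m{\left(8 \right)} + x\right) \left(\left(-1\right) 2\right) = \left(2 i + \frac{81}{8}\right) \left(\left(-1\right) 2\right) = \left(\frac{81}{8} + 2 i\right) \left(-2\right) = - \frac{81}{4} - 4 i$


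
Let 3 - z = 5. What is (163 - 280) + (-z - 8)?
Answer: -123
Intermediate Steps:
z = -2 (z = 3 - 1*5 = 3 - 5 = -2)
(163 - 280) + (-z - 8) = (163 - 280) + (-1*(-2) - 8) = -117 + (2 - 8) = -117 - 6 = -123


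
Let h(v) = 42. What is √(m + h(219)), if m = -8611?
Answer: I*√8569 ≈ 92.569*I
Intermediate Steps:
√(m + h(219)) = √(-8611 + 42) = √(-8569) = I*√8569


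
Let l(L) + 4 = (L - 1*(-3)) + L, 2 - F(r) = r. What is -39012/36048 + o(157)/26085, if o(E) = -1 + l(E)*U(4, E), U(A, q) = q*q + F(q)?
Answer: 22945727149/78359340 ≈ 292.83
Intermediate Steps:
F(r) = 2 - r
l(L) = -1 + 2*L (l(L) = -4 + ((L - 1*(-3)) + L) = -4 + ((L + 3) + L) = -4 + ((3 + L) + L) = -4 + (3 + 2*L) = -1 + 2*L)
U(A, q) = 2 + q**2 - q (U(A, q) = q*q + (2 - q) = q**2 + (2 - q) = 2 + q**2 - q)
o(E) = -1 + (-1 + 2*E)*(2 + E**2 - E)
-39012/36048 + o(157)/26085 = -39012/36048 + (-1 + (-1 + 2*157)*(2 + 157**2 - 1*157))/26085 = -39012*1/36048 + (-1 + (-1 + 314)*(2 + 24649 - 157))*(1/26085) = -3251/3004 + (-1 + 313*24494)*(1/26085) = -3251/3004 + (-1 + 7666622)*(1/26085) = -3251/3004 + 7666621*(1/26085) = -3251/3004 + 7666621/26085 = 22945727149/78359340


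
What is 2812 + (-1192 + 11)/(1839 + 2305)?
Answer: 11651747/4144 ≈ 2811.7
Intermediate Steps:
2812 + (-1192 + 11)/(1839 + 2305) = 2812 - 1181/4144 = 11651747/4144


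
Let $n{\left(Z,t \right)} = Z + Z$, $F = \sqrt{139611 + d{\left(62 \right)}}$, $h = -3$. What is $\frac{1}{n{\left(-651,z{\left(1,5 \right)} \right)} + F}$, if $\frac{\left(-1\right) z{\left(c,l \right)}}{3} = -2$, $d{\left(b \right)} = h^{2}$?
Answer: $- \frac{217}{259264} - \frac{\sqrt{34905}}{777792} \approx -0.0010772$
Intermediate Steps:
$d{\left(b \right)} = 9$ ($d{\left(b \right)} = \left(-3\right)^{2} = 9$)
$z{\left(c,l \right)} = 6$ ($z{\left(c,l \right)} = \left(-3\right) \left(-2\right) = 6$)
$F = 2 \sqrt{34905}$ ($F = \sqrt{139611 + 9} = \sqrt{139620} = 2 \sqrt{34905} \approx 373.66$)
$n{\left(Z,t \right)} = 2 Z$
$\frac{1}{n{\left(-651,z{\left(1,5 \right)} \right)} + F} = \frac{1}{2 \left(-651\right) + 2 \sqrt{34905}} = \frac{1}{-1302 + 2 \sqrt{34905}}$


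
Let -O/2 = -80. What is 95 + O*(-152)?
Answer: -24225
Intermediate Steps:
O = 160 (O = -2*(-80) = 160)
95 + O*(-152) = 95 + 160*(-152) = 95 - 24320 = -24225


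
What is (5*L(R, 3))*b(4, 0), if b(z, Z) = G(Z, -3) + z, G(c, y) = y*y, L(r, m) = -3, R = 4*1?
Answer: -195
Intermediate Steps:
R = 4
G(c, y) = y²
b(z, Z) = 9 + z (b(z, Z) = (-3)² + z = 9 + z)
(5*L(R, 3))*b(4, 0) = (5*(-3))*(9 + 4) = -15*13 = -195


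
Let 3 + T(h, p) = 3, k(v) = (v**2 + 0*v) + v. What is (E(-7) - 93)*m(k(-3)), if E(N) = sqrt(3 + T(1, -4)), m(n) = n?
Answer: -558 + 6*sqrt(3) ≈ -547.61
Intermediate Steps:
k(v) = v + v**2 (k(v) = (v**2 + 0) + v = v**2 + v = v + v**2)
T(h, p) = 0 (T(h, p) = -3 + 3 = 0)
E(N) = sqrt(3) (E(N) = sqrt(3 + 0) = sqrt(3))
(E(-7) - 93)*m(k(-3)) = (sqrt(3) - 93)*(-3*(1 - 3)) = (-93 + sqrt(3))*(-3*(-2)) = (-93 + sqrt(3))*6 = -558 + 6*sqrt(3)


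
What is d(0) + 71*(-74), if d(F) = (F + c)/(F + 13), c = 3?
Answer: -68299/13 ≈ -5253.8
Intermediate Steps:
d(F) = (3 + F)/(13 + F) (d(F) = (F + 3)/(F + 13) = (3 + F)/(13 + F))
d(0) + 71*(-74) = (3 + 0)/(13 + 0) + 71*(-74) = 3/13 - 5254 = -68299/13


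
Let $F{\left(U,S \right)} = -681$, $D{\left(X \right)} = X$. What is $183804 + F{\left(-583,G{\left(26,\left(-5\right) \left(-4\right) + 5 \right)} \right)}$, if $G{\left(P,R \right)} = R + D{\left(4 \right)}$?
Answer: $183123$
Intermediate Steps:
$G{\left(P,R \right)} = 4 + R$ ($G{\left(P,R \right)} = R + 4 = 4 + R$)
$183804 + F{\left(-583,G{\left(26,\left(-5\right) \left(-4\right) + 5 \right)} \right)} = 183804 - 681 = 183123$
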